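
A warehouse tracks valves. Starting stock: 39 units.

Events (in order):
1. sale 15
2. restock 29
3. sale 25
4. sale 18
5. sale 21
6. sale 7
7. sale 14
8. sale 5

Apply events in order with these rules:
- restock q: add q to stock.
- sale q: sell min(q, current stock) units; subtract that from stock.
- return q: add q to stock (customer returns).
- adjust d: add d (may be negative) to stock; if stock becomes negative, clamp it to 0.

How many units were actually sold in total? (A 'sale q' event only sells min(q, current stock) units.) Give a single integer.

Answer: 68

Derivation:
Processing events:
Start: stock = 39
  Event 1 (sale 15): sell min(15,39)=15. stock: 39 - 15 = 24. total_sold = 15
  Event 2 (restock 29): 24 + 29 = 53
  Event 3 (sale 25): sell min(25,53)=25. stock: 53 - 25 = 28. total_sold = 40
  Event 4 (sale 18): sell min(18,28)=18. stock: 28 - 18 = 10. total_sold = 58
  Event 5 (sale 21): sell min(21,10)=10. stock: 10 - 10 = 0. total_sold = 68
  Event 6 (sale 7): sell min(7,0)=0. stock: 0 - 0 = 0. total_sold = 68
  Event 7 (sale 14): sell min(14,0)=0. stock: 0 - 0 = 0. total_sold = 68
  Event 8 (sale 5): sell min(5,0)=0. stock: 0 - 0 = 0. total_sold = 68
Final: stock = 0, total_sold = 68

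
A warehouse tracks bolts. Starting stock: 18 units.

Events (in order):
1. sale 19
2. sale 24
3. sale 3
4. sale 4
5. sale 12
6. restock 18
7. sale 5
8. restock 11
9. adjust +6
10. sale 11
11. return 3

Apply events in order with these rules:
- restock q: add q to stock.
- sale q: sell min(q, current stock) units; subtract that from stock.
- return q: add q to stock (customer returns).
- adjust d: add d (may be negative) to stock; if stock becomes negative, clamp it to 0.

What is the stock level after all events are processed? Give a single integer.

Processing events:
Start: stock = 18
  Event 1 (sale 19): sell min(19,18)=18. stock: 18 - 18 = 0. total_sold = 18
  Event 2 (sale 24): sell min(24,0)=0. stock: 0 - 0 = 0. total_sold = 18
  Event 3 (sale 3): sell min(3,0)=0. stock: 0 - 0 = 0. total_sold = 18
  Event 4 (sale 4): sell min(4,0)=0. stock: 0 - 0 = 0. total_sold = 18
  Event 5 (sale 12): sell min(12,0)=0. stock: 0 - 0 = 0. total_sold = 18
  Event 6 (restock 18): 0 + 18 = 18
  Event 7 (sale 5): sell min(5,18)=5. stock: 18 - 5 = 13. total_sold = 23
  Event 8 (restock 11): 13 + 11 = 24
  Event 9 (adjust +6): 24 + 6 = 30
  Event 10 (sale 11): sell min(11,30)=11. stock: 30 - 11 = 19. total_sold = 34
  Event 11 (return 3): 19 + 3 = 22
Final: stock = 22, total_sold = 34

Answer: 22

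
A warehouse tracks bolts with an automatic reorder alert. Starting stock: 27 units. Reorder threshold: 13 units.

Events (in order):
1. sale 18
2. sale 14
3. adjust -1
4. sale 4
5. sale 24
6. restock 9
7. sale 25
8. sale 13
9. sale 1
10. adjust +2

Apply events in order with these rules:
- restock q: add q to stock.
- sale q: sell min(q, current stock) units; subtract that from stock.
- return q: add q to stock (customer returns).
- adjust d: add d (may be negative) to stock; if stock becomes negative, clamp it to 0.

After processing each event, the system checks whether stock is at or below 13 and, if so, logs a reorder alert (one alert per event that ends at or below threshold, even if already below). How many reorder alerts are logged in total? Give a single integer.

Answer: 10

Derivation:
Processing events:
Start: stock = 27
  Event 1 (sale 18): sell min(18,27)=18. stock: 27 - 18 = 9. total_sold = 18
  Event 2 (sale 14): sell min(14,9)=9. stock: 9 - 9 = 0. total_sold = 27
  Event 3 (adjust -1): 0 + -1 = 0 (clamped to 0)
  Event 4 (sale 4): sell min(4,0)=0. stock: 0 - 0 = 0. total_sold = 27
  Event 5 (sale 24): sell min(24,0)=0. stock: 0 - 0 = 0. total_sold = 27
  Event 6 (restock 9): 0 + 9 = 9
  Event 7 (sale 25): sell min(25,9)=9. stock: 9 - 9 = 0. total_sold = 36
  Event 8 (sale 13): sell min(13,0)=0. stock: 0 - 0 = 0. total_sold = 36
  Event 9 (sale 1): sell min(1,0)=0. stock: 0 - 0 = 0. total_sold = 36
  Event 10 (adjust +2): 0 + 2 = 2
Final: stock = 2, total_sold = 36

Checking against threshold 13:
  After event 1: stock=9 <= 13 -> ALERT
  After event 2: stock=0 <= 13 -> ALERT
  After event 3: stock=0 <= 13 -> ALERT
  After event 4: stock=0 <= 13 -> ALERT
  After event 5: stock=0 <= 13 -> ALERT
  After event 6: stock=9 <= 13 -> ALERT
  After event 7: stock=0 <= 13 -> ALERT
  After event 8: stock=0 <= 13 -> ALERT
  After event 9: stock=0 <= 13 -> ALERT
  After event 10: stock=2 <= 13 -> ALERT
Alert events: [1, 2, 3, 4, 5, 6, 7, 8, 9, 10]. Count = 10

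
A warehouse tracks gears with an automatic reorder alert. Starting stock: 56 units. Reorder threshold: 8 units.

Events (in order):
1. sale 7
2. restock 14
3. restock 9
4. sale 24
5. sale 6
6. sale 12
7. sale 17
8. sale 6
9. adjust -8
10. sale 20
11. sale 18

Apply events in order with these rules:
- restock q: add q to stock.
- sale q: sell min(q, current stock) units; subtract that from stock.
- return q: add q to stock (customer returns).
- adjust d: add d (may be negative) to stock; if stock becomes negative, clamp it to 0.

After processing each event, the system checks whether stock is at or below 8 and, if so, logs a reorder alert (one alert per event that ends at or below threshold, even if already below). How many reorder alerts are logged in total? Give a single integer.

Processing events:
Start: stock = 56
  Event 1 (sale 7): sell min(7,56)=7. stock: 56 - 7 = 49. total_sold = 7
  Event 2 (restock 14): 49 + 14 = 63
  Event 3 (restock 9): 63 + 9 = 72
  Event 4 (sale 24): sell min(24,72)=24. stock: 72 - 24 = 48. total_sold = 31
  Event 5 (sale 6): sell min(6,48)=6. stock: 48 - 6 = 42. total_sold = 37
  Event 6 (sale 12): sell min(12,42)=12. stock: 42 - 12 = 30. total_sold = 49
  Event 7 (sale 17): sell min(17,30)=17. stock: 30 - 17 = 13. total_sold = 66
  Event 8 (sale 6): sell min(6,13)=6. stock: 13 - 6 = 7. total_sold = 72
  Event 9 (adjust -8): 7 + -8 = 0 (clamped to 0)
  Event 10 (sale 20): sell min(20,0)=0. stock: 0 - 0 = 0. total_sold = 72
  Event 11 (sale 18): sell min(18,0)=0. stock: 0 - 0 = 0. total_sold = 72
Final: stock = 0, total_sold = 72

Checking against threshold 8:
  After event 1: stock=49 > 8
  After event 2: stock=63 > 8
  After event 3: stock=72 > 8
  After event 4: stock=48 > 8
  After event 5: stock=42 > 8
  After event 6: stock=30 > 8
  After event 7: stock=13 > 8
  After event 8: stock=7 <= 8 -> ALERT
  After event 9: stock=0 <= 8 -> ALERT
  After event 10: stock=0 <= 8 -> ALERT
  After event 11: stock=0 <= 8 -> ALERT
Alert events: [8, 9, 10, 11]. Count = 4

Answer: 4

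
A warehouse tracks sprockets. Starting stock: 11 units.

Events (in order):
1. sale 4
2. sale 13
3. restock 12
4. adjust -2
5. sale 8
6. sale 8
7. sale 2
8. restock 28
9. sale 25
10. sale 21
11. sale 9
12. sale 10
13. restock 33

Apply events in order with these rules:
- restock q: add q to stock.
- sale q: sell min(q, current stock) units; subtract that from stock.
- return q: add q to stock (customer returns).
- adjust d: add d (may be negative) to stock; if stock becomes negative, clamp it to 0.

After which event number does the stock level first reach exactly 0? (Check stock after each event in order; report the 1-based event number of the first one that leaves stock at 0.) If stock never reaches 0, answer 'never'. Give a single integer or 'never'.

Processing events:
Start: stock = 11
  Event 1 (sale 4): sell min(4,11)=4. stock: 11 - 4 = 7. total_sold = 4
  Event 2 (sale 13): sell min(13,7)=7. stock: 7 - 7 = 0. total_sold = 11
  Event 3 (restock 12): 0 + 12 = 12
  Event 4 (adjust -2): 12 + -2 = 10
  Event 5 (sale 8): sell min(8,10)=8. stock: 10 - 8 = 2. total_sold = 19
  Event 6 (sale 8): sell min(8,2)=2. stock: 2 - 2 = 0. total_sold = 21
  Event 7 (sale 2): sell min(2,0)=0. stock: 0 - 0 = 0. total_sold = 21
  Event 8 (restock 28): 0 + 28 = 28
  Event 9 (sale 25): sell min(25,28)=25. stock: 28 - 25 = 3. total_sold = 46
  Event 10 (sale 21): sell min(21,3)=3. stock: 3 - 3 = 0. total_sold = 49
  Event 11 (sale 9): sell min(9,0)=0. stock: 0 - 0 = 0. total_sold = 49
  Event 12 (sale 10): sell min(10,0)=0. stock: 0 - 0 = 0. total_sold = 49
  Event 13 (restock 33): 0 + 33 = 33
Final: stock = 33, total_sold = 49

First zero at event 2.

Answer: 2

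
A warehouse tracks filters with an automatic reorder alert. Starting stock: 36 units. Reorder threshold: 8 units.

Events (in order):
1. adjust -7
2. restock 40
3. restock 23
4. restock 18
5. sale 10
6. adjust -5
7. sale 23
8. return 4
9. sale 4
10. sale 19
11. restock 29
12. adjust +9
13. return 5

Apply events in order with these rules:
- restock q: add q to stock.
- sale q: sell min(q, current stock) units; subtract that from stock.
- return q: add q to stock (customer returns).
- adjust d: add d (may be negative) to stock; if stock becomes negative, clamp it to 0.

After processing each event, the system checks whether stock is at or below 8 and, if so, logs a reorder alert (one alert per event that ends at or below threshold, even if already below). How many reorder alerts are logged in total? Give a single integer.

Processing events:
Start: stock = 36
  Event 1 (adjust -7): 36 + -7 = 29
  Event 2 (restock 40): 29 + 40 = 69
  Event 3 (restock 23): 69 + 23 = 92
  Event 4 (restock 18): 92 + 18 = 110
  Event 5 (sale 10): sell min(10,110)=10. stock: 110 - 10 = 100. total_sold = 10
  Event 6 (adjust -5): 100 + -5 = 95
  Event 7 (sale 23): sell min(23,95)=23. stock: 95 - 23 = 72. total_sold = 33
  Event 8 (return 4): 72 + 4 = 76
  Event 9 (sale 4): sell min(4,76)=4. stock: 76 - 4 = 72. total_sold = 37
  Event 10 (sale 19): sell min(19,72)=19. stock: 72 - 19 = 53. total_sold = 56
  Event 11 (restock 29): 53 + 29 = 82
  Event 12 (adjust +9): 82 + 9 = 91
  Event 13 (return 5): 91 + 5 = 96
Final: stock = 96, total_sold = 56

Checking against threshold 8:
  After event 1: stock=29 > 8
  After event 2: stock=69 > 8
  After event 3: stock=92 > 8
  After event 4: stock=110 > 8
  After event 5: stock=100 > 8
  After event 6: stock=95 > 8
  After event 7: stock=72 > 8
  After event 8: stock=76 > 8
  After event 9: stock=72 > 8
  After event 10: stock=53 > 8
  After event 11: stock=82 > 8
  After event 12: stock=91 > 8
  After event 13: stock=96 > 8
Alert events: []. Count = 0

Answer: 0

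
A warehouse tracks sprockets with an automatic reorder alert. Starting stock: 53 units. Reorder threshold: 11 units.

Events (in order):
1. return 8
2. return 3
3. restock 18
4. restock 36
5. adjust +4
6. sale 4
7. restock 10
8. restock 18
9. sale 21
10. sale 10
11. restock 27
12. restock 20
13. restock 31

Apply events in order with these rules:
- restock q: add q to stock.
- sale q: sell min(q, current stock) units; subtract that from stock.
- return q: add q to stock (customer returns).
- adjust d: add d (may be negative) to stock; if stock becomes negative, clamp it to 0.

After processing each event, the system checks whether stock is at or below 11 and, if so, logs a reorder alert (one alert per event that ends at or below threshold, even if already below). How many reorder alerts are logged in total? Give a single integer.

Answer: 0

Derivation:
Processing events:
Start: stock = 53
  Event 1 (return 8): 53 + 8 = 61
  Event 2 (return 3): 61 + 3 = 64
  Event 3 (restock 18): 64 + 18 = 82
  Event 4 (restock 36): 82 + 36 = 118
  Event 5 (adjust +4): 118 + 4 = 122
  Event 6 (sale 4): sell min(4,122)=4. stock: 122 - 4 = 118. total_sold = 4
  Event 7 (restock 10): 118 + 10 = 128
  Event 8 (restock 18): 128 + 18 = 146
  Event 9 (sale 21): sell min(21,146)=21. stock: 146 - 21 = 125. total_sold = 25
  Event 10 (sale 10): sell min(10,125)=10. stock: 125 - 10 = 115. total_sold = 35
  Event 11 (restock 27): 115 + 27 = 142
  Event 12 (restock 20): 142 + 20 = 162
  Event 13 (restock 31): 162 + 31 = 193
Final: stock = 193, total_sold = 35

Checking against threshold 11:
  After event 1: stock=61 > 11
  After event 2: stock=64 > 11
  After event 3: stock=82 > 11
  After event 4: stock=118 > 11
  After event 5: stock=122 > 11
  After event 6: stock=118 > 11
  After event 7: stock=128 > 11
  After event 8: stock=146 > 11
  After event 9: stock=125 > 11
  After event 10: stock=115 > 11
  After event 11: stock=142 > 11
  After event 12: stock=162 > 11
  After event 13: stock=193 > 11
Alert events: []. Count = 0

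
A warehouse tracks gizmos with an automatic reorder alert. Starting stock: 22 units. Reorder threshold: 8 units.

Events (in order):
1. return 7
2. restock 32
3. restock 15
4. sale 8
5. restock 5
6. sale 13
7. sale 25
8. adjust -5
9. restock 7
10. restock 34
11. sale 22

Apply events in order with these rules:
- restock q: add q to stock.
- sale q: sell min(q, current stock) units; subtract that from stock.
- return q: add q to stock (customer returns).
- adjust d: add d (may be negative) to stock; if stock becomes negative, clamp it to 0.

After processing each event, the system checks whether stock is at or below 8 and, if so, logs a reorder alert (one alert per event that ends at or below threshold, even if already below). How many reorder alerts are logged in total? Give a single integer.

Answer: 0

Derivation:
Processing events:
Start: stock = 22
  Event 1 (return 7): 22 + 7 = 29
  Event 2 (restock 32): 29 + 32 = 61
  Event 3 (restock 15): 61 + 15 = 76
  Event 4 (sale 8): sell min(8,76)=8. stock: 76 - 8 = 68. total_sold = 8
  Event 5 (restock 5): 68 + 5 = 73
  Event 6 (sale 13): sell min(13,73)=13. stock: 73 - 13 = 60. total_sold = 21
  Event 7 (sale 25): sell min(25,60)=25. stock: 60 - 25 = 35. total_sold = 46
  Event 8 (adjust -5): 35 + -5 = 30
  Event 9 (restock 7): 30 + 7 = 37
  Event 10 (restock 34): 37 + 34 = 71
  Event 11 (sale 22): sell min(22,71)=22. stock: 71 - 22 = 49. total_sold = 68
Final: stock = 49, total_sold = 68

Checking against threshold 8:
  After event 1: stock=29 > 8
  After event 2: stock=61 > 8
  After event 3: stock=76 > 8
  After event 4: stock=68 > 8
  After event 5: stock=73 > 8
  After event 6: stock=60 > 8
  After event 7: stock=35 > 8
  After event 8: stock=30 > 8
  After event 9: stock=37 > 8
  After event 10: stock=71 > 8
  After event 11: stock=49 > 8
Alert events: []. Count = 0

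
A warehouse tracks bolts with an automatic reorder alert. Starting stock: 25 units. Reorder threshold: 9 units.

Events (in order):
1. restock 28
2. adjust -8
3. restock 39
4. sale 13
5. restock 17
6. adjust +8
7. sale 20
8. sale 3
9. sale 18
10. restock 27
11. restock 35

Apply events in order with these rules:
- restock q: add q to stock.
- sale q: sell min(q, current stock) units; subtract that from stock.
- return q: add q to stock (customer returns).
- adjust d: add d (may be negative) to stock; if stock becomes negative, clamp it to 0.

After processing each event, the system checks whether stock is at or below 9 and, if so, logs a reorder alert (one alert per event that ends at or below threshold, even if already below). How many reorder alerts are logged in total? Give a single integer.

Answer: 0

Derivation:
Processing events:
Start: stock = 25
  Event 1 (restock 28): 25 + 28 = 53
  Event 2 (adjust -8): 53 + -8 = 45
  Event 3 (restock 39): 45 + 39 = 84
  Event 4 (sale 13): sell min(13,84)=13. stock: 84 - 13 = 71. total_sold = 13
  Event 5 (restock 17): 71 + 17 = 88
  Event 6 (adjust +8): 88 + 8 = 96
  Event 7 (sale 20): sell min(20,96)=20. stock: 96 - 20 = 76. total_sold = 33
  Event 8 (sale 3): sell min(3,76)=3. stock: 76 - 3 = 73. total_sold = 36
  Event 9 (sale 18): sell min(18,73)=18. stock: 73 - 18 = 55. total_sold = 54
  Event 10 (restock 27): 55 + 27 = 82
  Event 11 (restock 35): 82 + 35 = 117
Final: stock = 117, total_sold = 54

Checking against threshold 9:
  After event 1: stock=53 > 9
  After event 2: stock=45 > 9
  After event 3: stock=84 > 9
  After event 4: stock=71 > 9
  After event 5: stock=88 > 9
  After event 6: stock=96 > 9
  After event 7: stock=76 > 9
  After event 8: stock=73 > 9
  After event 9: stock=55 > 9
  After event 10: stock=82 > 9
  After event 11: stock=117 > 9
Alert events: []. Count = 0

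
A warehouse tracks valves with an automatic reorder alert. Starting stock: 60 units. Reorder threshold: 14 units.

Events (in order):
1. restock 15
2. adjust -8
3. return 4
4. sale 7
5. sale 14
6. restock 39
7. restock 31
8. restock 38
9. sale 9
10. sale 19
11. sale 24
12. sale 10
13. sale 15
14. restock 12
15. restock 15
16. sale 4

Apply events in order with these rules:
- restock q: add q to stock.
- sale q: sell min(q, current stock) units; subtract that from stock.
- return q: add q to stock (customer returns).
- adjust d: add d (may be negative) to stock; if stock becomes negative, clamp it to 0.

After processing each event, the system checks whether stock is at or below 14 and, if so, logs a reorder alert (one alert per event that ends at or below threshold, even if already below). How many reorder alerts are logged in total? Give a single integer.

Processing events:
Start: stock = 60
  Event 1 (restock 15): 60 + 15 = 75
  Event 2 (adjust -8): 75 + -8 = 67
  Event 3 (return 4): 67 + 4 = 71
  Event 4 (sale 7): sell min(7,71)=7. stock: 71 - 7 = 64. total_sold = 7
  Event 5 (sale 14): sell min(14,64)=14. stock: 64 - 14 = 50. total_sold = 21
  Event 6 (restock 39): 50 + 39 = 89
  Event 7 (restock 31): 89 + 31 = 120
  Event 8 (restock 38): 120 + 38 = 158
  Event 9 (sale 9): sell min(9,158)=9. stock: 158 - 9 = 149. total_sold = 30
  Event 10 (sale 19): sell min(19,149)=19. stock: 149 - 19 = 130. total_sold = 49
  Event 11 (sale 24): sell min(24,130)=24. stock: 130 - 24 = 106. total_sold = 73
  Event 12 (sale 10): sell min(10,106)=10. stock: 106 - 10 = 96. total_sold = 83
  Event 13 (sale 15): sell min(15,96)=15. stock: 96 - 15 = 81. total_sold = 98
  Event 14 (restock 12): 81 + 12 = 93
  Event 15 (restock 15): 93 + 15 = 108
  Event 16 (sale 4): sell min(4,108)=4. stock: 108 - 4 = 104. total_sold = 102
Final: stock = 104, total_sold = 102

Checking against threshold 14:
  After event 1: stock=75 > 14
  After event 2: stock=67 > 14
  After event 3: stock=71 > 14
  After event 4: stock=64 > 14
  After event 5: stock=50 > 14
  After event 6: stock=89 > 14
  After event 7: stock=120 > 14
  After event 8: stock=158 > 14
  After event 9: stock=149 > 14
  After event 10: stock=130 > 14
  After event 11: stock=106 > 14
  After event 12: stock=96 > 14
  After event 13: stock=81 > 14
  After event 14: stock=93 > 14
  After event 15: stock=108 > 14
  After event 16: stock=104 > 14
Alert events: []. Count = 0

Answer: 0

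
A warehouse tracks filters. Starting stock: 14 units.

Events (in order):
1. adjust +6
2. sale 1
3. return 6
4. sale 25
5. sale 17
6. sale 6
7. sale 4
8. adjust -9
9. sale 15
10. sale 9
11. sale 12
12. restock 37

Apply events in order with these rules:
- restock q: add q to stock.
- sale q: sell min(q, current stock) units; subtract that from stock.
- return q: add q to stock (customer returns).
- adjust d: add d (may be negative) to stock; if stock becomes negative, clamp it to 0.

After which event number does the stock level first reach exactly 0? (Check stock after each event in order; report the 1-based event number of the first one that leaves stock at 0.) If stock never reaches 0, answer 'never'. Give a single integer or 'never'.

Processing events:
Start: stock = 14
  Event 1 (adjust +6): 14 + 6 = 20
  Event 2 (sale 1): sell min(1,20)=1. stock: 20 - 1 = 19. total_sold = 1
  Event 3 (return 6): 19 + 6 = 25
  Event 4 (sale 25): sell min(25,25)=25. stock: 25 - 25 = 0. total_sold = 26
  Event 5 (sale 17): sell min(17,0)=0. stock: 0 - 0 = 0. total_sold = 26
  Event 6 (sale 6): sell min(6,0)=0. stock: 0 - 0 = 0. total_sold = 26
  Event 7 (sale 4): sell min(4,0)=0. stock: 0 - 0 = 0. total_sold = 26
  Event 8 (adjust -9): 0 + -9 = 0 (clamped to 0)
  Event 9 (sale 15): sell min(15,0)=0. stock: 0 - 0 = 0. total_sold = 26
  Event 10 (sale 9): sell min(9,0)=0. stock: 0 - 0 = 0. total_sold = 26
  Event 11 (sale 12): sell min(12,0)=0. stock: 0 - 0 = 0. total_sold = 26
  Event 12 (restock 37): 0 + 37 = 37
Final: stock = 37, total_sold = 26

First zero at event 4.

Answer: 4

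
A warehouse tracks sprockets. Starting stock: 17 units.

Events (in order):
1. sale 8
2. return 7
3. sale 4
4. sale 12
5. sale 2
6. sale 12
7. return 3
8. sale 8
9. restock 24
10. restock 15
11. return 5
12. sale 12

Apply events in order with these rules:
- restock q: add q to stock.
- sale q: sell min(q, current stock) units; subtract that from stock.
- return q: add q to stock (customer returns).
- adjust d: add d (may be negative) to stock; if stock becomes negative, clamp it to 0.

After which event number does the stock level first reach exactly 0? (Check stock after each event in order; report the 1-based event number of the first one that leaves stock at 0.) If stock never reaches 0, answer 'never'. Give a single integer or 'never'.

Answer: 4

Derivation:
Processing events:
Start: stock = 17
  Event 1 (sale 8): sell min(8,17)=8. stock: 17 - 8 = 9. total_sold = 8
  Event 2 (return 7): 9 + 7 = 16
  Event 3 (sale 4): sell min(4,16)=4. stock: 16 - 4 = 12. total_sold = 12
  Event 4 (sale 12): sell min(12,12)=12. stock: 12 - 12 = 0. total_sold = 24
  Event 5 (sale 2): sell min(2,0)=0. stock: 0 - 0 = 0. total_sold = 24
  Event 6 (sale 12): sell min(12,0)=0. stock: 0 - 0 = 0. total_sold = 24
  Event 7 (return 3): 0 + 3 = 3
  Event 8 (sale 8): sell min(8,3)=3. stock: 3 - 3 = 0. total_sold = 27
  Event 9 (restock 24): 0 + 24 = 24
  Event 10 (restock 15): 24 + 15 = 39
  Event 11 (return 5): 39 + 5 = 44
  Event 12 (sale 12): sell min(12,44)=12. stock: 44 - 12 = 32. total_sold = 39
Final: stock = 32, total_sold = 39

First zero at event 4.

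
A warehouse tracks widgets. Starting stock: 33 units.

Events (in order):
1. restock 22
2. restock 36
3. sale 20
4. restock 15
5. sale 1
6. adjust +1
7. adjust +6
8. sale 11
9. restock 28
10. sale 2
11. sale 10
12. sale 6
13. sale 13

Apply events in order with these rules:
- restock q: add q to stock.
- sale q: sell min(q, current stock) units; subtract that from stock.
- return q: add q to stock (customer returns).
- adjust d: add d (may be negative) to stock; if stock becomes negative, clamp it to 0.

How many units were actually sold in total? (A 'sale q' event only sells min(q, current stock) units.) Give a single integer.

Processing events:
Start: stock = 33
  Event 1 (restock 22): 33 + 22 = 55
  Event 2 (restock 36): 55 + 36 = 91
  Event 3 (sale 20): sell min(20,91)=20. stock: 91 - 20 = 71. total_sold = 20
  Event 4 (restock 15): 71 + 15 = 86
  Event 5 (sale 1): sell min(1,86)=1. stock: 86 - 1 = 85. total_sold = 21
  Event 6 (adjust +1): 85 + 1 = 86
  Event 7 (adjust +6): 86 + 6 = 92
  Event 8 (sale 11): sell min(11,92)=11. stock: 92 - 11 = 81. total_sold = 32
  Event 9 (restock 28): 81 + 28 = 109
  Event 10 (sale 2): sell min(2,109)=2. stock: 109 - 2 = 107. total_sold = 34
  Event 11 (sale 10): sell min(10,107)=10. stock: 107 - 10 = 97. total_sold = 44
  Event 12 (sale 6): sell min(6,97)=6. stock: 97 - 6 = 91. total_sold = 50
  Event 13 (sale 13): sell min(13,91)=13. stock: 91 - 13 = 78. total_sold = 63
Final: stock = 78, total_sold = 63

Answer: 63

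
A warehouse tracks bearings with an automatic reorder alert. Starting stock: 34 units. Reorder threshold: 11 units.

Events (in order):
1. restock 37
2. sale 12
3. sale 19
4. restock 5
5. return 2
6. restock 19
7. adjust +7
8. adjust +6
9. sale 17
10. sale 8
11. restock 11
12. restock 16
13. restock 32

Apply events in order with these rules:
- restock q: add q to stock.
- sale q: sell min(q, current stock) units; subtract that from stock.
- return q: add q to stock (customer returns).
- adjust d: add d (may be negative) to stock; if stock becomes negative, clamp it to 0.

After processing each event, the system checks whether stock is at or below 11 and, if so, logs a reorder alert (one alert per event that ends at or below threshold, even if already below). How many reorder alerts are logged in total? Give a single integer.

Answer: 0

Derivation:
Processing events:
Start: stock = 34
  Event 1 (restock 37): 34 + 37 = 71
  Event 2 (sale 12): sell min(12,71)=12. stock: 71 - 12 = 59. total_sold = 12
  Event 3 (sale 19): sell min(19,59)=19. stock: 59 - 19 = 40. total_sold = 31
  Event 4 (restock 5): 40 + 5 = 45
  Event 5 (return 2): 45 + 2 = 47
  Event 6 (restock 19): 47 + 19 = 66
  Event 7 (adjust +7): 66 + 7 = 73
  Event 8 (adjust +6): 73 + 6 = 79
  Event 9 (sale 17): sell min(17,79)=17. stock: 79 - 17 = 62. total_sold = 48
  Event 10 (sale 8): sell min(8,62)=8. stock: 62 - 8 = 54. total_sold = 56
  Event 11 (restock 11): 54 + 11 = 65
  Event 12 (restock 16): 65 + 16 = 81
  Event 13 (restock 32): 81 + 32 = 113
Final: stock = 113, total_sold = 56

Checking against threshold 11:
  After event 1: stock=71 > 11
  After event 2: stock=59 > 11
  After event 3: stock=40 > 11
  After event 4: stock=45 > 11
  After event 5: stock=47 > 11
  After event 6: stock=66 > 11
  After event 7: stock=73 > 11
  After event 8: stock=79 > 11
  After event 9: stock=62 > 11
  After event 10: stock=54 > 11
  After event 11: stock=65 > 11
  After event 12: stock=81 > 11
  After event 13: stock=113 > 11
Alert events: []. Count = 0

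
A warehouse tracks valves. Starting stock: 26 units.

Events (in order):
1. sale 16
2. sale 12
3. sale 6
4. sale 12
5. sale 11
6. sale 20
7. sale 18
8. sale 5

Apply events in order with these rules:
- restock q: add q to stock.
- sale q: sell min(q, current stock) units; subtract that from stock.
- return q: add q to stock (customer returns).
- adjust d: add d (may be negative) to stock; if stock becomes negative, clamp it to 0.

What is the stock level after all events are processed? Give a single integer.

Processing events:
Start: stock = 26
  Event 1 (sale 16): sell min(16,26)=16. stock: 26 - 16 = 10. total_sold = 16
  Event 2 (sale 12): sell min(12,10)=10. stock: 10 - 10 = 0. total_sold = 26
  Event 3 (sale 6): sell min(6,0)=0. stock: 0 - 0 = 0. total_sold = 26
  Event 4 (sale 12): sell min(12,0)=0. stock: 0 - 0 = 0. total_sold = 26
  Event 5 (sale 11): sell min(11,0)=0. stock: 0 - 0 = 0. total_sold = 26
  Event 6 (sale 20): sell min(20,0)=0. stock: 0 - 0 = 0. total_sold = 26
  Event 7 (sale 18): sell min(18,0)=0. stock: 0 - 0 = 0. total_sold = 26
  Event 8 (sale 5): sell min(5,0)=0. stock: 0 - 0 = 0. total_sold = 26
Final: stock = 0, total_sold = 26

Answer: 0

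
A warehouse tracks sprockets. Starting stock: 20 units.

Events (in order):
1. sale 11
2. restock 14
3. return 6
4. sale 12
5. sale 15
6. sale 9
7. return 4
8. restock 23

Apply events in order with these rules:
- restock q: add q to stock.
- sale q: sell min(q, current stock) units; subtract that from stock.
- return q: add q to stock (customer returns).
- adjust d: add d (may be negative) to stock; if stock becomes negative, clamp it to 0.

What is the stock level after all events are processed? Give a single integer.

Processing events:
Start: stock = 20
  Event 1 (sale 11): sell min(11,20)=11. stock: 20 - 11 = 9. total_sold = 11
  Event 2 (restock 14): 9 + 14 = 23
  Event 3 (return 6): 23 + 6 = 29
  Event 4 (sale 12): sell min(12,29)=12. stock: 29 - 12 = 17. total_sold = 23
  Event 5 (sale 15): sell min(15,17)=15. stock: 17 - 15 = 2. total_sold = 38
  Event 6 (sale 9): sell min(9,2)=2. stock: 2 - 2 = 0. total_sold = 40
  Event 7 (return 4): 0 + 4 = 4
  Event 8 (restock 23): 4 + 23 = 27
Final: stock = 27, total_sold = 40

Answer: 27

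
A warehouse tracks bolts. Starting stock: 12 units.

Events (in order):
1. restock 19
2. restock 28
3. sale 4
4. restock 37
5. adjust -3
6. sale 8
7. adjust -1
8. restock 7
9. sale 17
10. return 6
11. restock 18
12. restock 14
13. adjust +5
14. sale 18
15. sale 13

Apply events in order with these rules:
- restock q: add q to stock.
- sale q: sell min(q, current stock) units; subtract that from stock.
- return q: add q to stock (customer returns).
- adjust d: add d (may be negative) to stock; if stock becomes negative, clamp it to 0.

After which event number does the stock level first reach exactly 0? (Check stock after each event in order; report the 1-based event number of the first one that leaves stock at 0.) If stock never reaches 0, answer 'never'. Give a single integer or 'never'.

Answer: never

Derivation:
Processing events:
Start: stock = 12
  Event 1 (restock 19): 12 + 19 = 31
  Event 2 (restock 28): 31 + 28 = 59
  Event 3 (sale 4): sell min(4,59)=4. stock: 59 - 4 = 55. total_sold = 4
  Event 4 (restock 37): 55 + 37 = 92
  Event 5 (adjust -3): 92 + -3 = 89
  Event 6 (sale 8): sell min(8,89)=8. stock: 89 - 8 = 81. total_sold = 12
  Event 7 (adjust -1): 81 + -1 = 80
  Event 8 (restock 7): 80 + 7 = 87
  Event 9 (sale 17): sell min(17,87)=17. stock: 87 - 17 = 70. total_sold = 29
  Event 10 (return 6): 70 + 6 = 76
  Event 11 (restock 18): 76 + 18 = 94
  Event 12 (restock 14): 94 + 14 = 108
  Event 13 (adjust +5): 108 + 5 = 113
  Event 14 (sale 18): sell min(18,113)=18. stock: 113 - 18 = 95. total_sold = 47
  Event 15 (sale 13): sell min(13,95)=13. stock: 95 - 13 = 82. total_sold = 60
Final: stock = 82, total_sold = 60

Stock never reaches 0.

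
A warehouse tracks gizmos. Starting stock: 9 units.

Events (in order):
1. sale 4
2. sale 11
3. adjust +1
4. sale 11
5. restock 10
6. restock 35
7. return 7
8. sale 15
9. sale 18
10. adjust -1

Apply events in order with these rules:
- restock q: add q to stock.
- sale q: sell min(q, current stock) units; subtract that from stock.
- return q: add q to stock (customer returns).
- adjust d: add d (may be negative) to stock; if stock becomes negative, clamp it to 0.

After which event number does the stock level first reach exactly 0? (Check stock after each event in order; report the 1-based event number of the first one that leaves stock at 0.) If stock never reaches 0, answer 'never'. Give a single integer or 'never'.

Answer: 2

Derivation:
Processing events:
Start: stock = 9
  Event 1 (sale 4): sell min(4,9)=4. stock: 9 - 4 = 5. total_sold = 4
  Event 2 (sale 11): sell min(11,5)=5. stock: 5 - 5 = 0. total_sold = 9
  Event 3 (adjust +1): 0 + 1 = 1
  Event 4 (sale 11): sell min(11,1)=1. stock: 1 - 1 = 0. total_sold = 10
  Event 5 (restock 10): 0 + 10 = 10
  Event 6 (restock 35): 10 + 35 = 45
  Event 7 (return 7): 45 + 7 = 52
  Event 8 (sale 15): sell min(15,52)=15. stock: 52 - 15 = 37. total_sold = 25
  Event 9 (sale 18): sell min(18,37)=18. stock: 37 - 18 = 19. total_sold = 43
  Event 10 (adjust -1): 19 + -1 = 18
Final: stock = 18, total_sold = 43

First zero at event 2.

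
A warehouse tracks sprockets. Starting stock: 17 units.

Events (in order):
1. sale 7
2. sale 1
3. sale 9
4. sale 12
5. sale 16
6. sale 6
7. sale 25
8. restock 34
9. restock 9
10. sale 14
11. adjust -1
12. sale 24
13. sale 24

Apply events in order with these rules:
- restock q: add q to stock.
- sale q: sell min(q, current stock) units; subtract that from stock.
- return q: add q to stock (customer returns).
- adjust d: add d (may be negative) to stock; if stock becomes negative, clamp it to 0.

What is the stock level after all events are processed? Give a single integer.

Answer: 0

Derivation:
Processing events:
Start: stock = 17
  Event 1 (sale 7): sell min(7,17)=7. stock: 17 - 7 = 10. total_sold = 7
  Event 2 (sale 1): sell min(1,10)=1. stock: 10 - 1 = 9. total_sold = 8
  Event 3 (sale 9): sell min(9,9)=9. stock: 9 - 9 = 0. total_sold = 17
  Event 4 (sale 12): sell min(12,0)=0. stock: 0 - 0 = 0. total_sold = 17
  Event 5 (sale 16): sell min(16,0)=0. stock: 0 - 0 = 0. total_sold = 17
  Event 6 (sale 6): sell min(6,0)=0. stock: 0 - 0 = 0. total_sold = 17
  Event 7 (sale 25): sell min(25,0)=0. stock: 0 - 0 = 0. total_sold = 17
  Event 8 (restock 34): 0 + 34 = 34
  Event 9 (restock 9): 34 + 9 = 43
  Event 10 (sale 14): sell min(14,43)=14. stock: 43 - 14 = 29. total_sold = 31
  Event 11 (adjust -1): 29 + -1 = 28
  Event 12 (sale 24): sell min(24,28)=24. stock: 28 - 24 = 4. total_sold = 55
  Event 13 (sale 24): sell min(24,4)=4. stock: 4 - 4 = 0. total_sold = 59
Final: stock = 0, total_sold = 59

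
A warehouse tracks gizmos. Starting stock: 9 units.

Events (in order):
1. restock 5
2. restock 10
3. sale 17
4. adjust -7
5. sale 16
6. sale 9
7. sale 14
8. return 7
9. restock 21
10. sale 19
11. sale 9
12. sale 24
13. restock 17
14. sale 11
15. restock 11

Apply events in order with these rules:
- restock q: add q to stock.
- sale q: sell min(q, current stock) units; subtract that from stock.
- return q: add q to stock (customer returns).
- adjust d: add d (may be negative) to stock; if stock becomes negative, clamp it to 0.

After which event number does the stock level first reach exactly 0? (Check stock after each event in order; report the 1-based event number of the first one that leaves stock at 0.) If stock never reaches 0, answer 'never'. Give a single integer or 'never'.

Answer: 4

Derivation:
Processing events:
Start: stock = 9
  Event 1 (restock 5): 9 + 5 = 14
  Event 2 (restock 10): 14 + 10 = 24
  Event 3 (sale 17): sell min(17,24)=17. stock: 24 - 17 = 7. total_sold = 17
  Event 4 (adjust -7): 7 + -7 = 0
  Event 5 (sale 16): sell min(16,0)=0. stock: 0 - 0 = 0. total_sold = 17
  Event 6 (sale 9): sell min(9,0)=0. stock: 0 - 0 = 0. total_sold = 17
  Event 7 (sale 14): sell min(14,0)=0. stock: 0 - 0 = 0. total_sold = 17
  Event 8 (return 7): 0 + 7 = 7
  Event 9 (restock 21): 7 + 21 = 28
  Event 10 (sale 19): sell min(19,28)=19. stock: 28 - 19 = 9. total_sold = 36
  Event 11 (sale 9): sell min(9,9)=9. stock: 9 - 9 = 0. total_sold = 45
  Event 12 (sale 24): sell min(24,0)=0. stock: 0 - 0 = 0. total_sold = 45
  Event 13 (restock 17): 0 + 17 = 17
  Event 14 (sale 11): sell min(11,17)=11. stock: 17 - 11 = 6. total_sold = 56
  Event 15 (restock 11): 6 + 11 = 17
Final: stock = 17, total_sold = 56

First zero at event 4.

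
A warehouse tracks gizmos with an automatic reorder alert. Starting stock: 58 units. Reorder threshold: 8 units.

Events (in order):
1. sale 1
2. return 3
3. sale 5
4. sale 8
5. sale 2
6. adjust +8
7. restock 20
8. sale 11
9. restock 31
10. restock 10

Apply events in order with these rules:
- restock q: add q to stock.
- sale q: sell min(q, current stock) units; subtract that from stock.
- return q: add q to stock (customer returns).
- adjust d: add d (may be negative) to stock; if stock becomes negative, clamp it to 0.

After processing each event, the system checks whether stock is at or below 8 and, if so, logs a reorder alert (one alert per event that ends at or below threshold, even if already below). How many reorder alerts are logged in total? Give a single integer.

Answer: 0

Derivation:
Processing events:
Start: stock = 58
  Event 1 (sale 1): sell min(1,58)=1. stock: 58 - 1 = 57. total_sold = 1
  Event 2 (return 3): 57 + 3 = 60
  Event 3 (sale 5): sell min(5,60)=5. stock: 60 - 5 = 55. total_sold = 6
  Event 4 (sale 8): sell min(8,55)=8. stock: 55 - 8 = 47. total_sold = 14
  Event 5 (sale 2): sell min(2,47)=2. stock: 47 - 2 = 45. total_sold = 16
  Event 6 (adjust +8): 45 + 8 = 53
  Event 7 (restock 20): 53 + 20 = 73
  Event 8 (sale 11): sell min(11,73)=11. stock: 73 - 11 = 62. total_sold = 27
  Event 9 (restock 31): 62 + 31 = 93
  Event 10 (restock 10): 93 + 10 = 103
Final: stock = 103, total_sold = 27

Checking against threshold 8:
  After event 1: stock=57 > 8
  After event 2: stock=60 > 8
  After event 3: stock=55 > 8
  After event 4: stock=47 > 8
  After event 5: stock=45 > 8
  After event 6: stock=53 > 8
  After event 7: stock=73 > 8
  After event 8: stock=62 > 8
  After event 9: stock=93 > 8
  After event 10: stock=103 > 8
Alert events: []. Count = 0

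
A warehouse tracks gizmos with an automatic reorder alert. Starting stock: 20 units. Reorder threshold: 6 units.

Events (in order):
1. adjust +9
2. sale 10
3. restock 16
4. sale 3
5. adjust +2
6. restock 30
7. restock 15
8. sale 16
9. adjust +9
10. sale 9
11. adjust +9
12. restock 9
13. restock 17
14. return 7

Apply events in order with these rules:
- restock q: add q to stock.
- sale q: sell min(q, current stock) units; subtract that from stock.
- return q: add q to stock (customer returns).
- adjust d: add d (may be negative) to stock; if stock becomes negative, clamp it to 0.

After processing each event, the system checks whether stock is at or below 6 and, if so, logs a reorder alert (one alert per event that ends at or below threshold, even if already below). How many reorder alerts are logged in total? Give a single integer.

Answer: 0

Derivation:
Processing events:
Start: stock = 20
  Event 1 (adjust +9): 20 + 9 = 29
  Event 2 (sale 10): sell min(10,29)=10. stock: 29 - 10 = 19. total_sold = 10
  Event 3 (restock 16): 19 + 16 = 35
  Event 4 (sale 3): sell min(3,35)=3. stock: 35 - 3 = 32. total_sold = 13
  Event 5 (adjust +2): 32 + 2 = 34
  Event 6 (restock 30): 34 + 30 = 64
  Event 7 (restock 15): 64 + 15 = 79
  Event 8 (sale 16): sell min(16,79)=16. stock: 79 - 16 = 63. total_sold = 29
  Event 9 (adjust +9): 63 + 9 = 72
  Event 10 (sale 9): sell min(9,72)=9. stock: 72 - 9 = 63. total_sold = 38
  Event 11 (adjust +9): 63 + 9 = 72
  Event 12 (restock 9): 72 + 9 = 81
  Event 13 (restock 17): 81 + 17 = 98
  Event 14 (return 7): 98 + 7 = 105
Final: stock = 105, total_sold = 38

Checking against threshold 6:
  After event 1: stock=29 > 6
  After event 2: stock=19 > 6
  After event 3: stock=35 > 6
  After event 4: stock=32 > 6
  After event 5: stock=34 > 6
  After event 6: stock=64 > 6
  After event 7: stock=79 > 6
  After event 8: stock=63 > 6
  After event 9: stock=72 > 6
  After event 10: stock=63 > 6
  After event 11: stock=72 > 6
  After event 12: stock=81 > 6
  After event 13: stock=98 > 6
  After event 14: stock=105 > 6
Alert events: []. Count = 0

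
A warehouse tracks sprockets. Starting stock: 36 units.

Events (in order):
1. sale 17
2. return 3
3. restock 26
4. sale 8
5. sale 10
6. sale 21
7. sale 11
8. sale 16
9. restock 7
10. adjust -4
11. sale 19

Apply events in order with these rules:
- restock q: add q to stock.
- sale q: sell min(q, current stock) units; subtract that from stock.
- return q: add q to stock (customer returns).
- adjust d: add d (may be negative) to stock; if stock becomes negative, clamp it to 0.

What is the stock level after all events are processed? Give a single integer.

Processing events:
Start: stock = 36
  Event 1 (sale 17): sell min(17,36)=17. stock: 36 - 17 = 19. total_sold = 17
  Event 2 (return 3): 19 + 3 = 22
  Event 3 (restock 26): 22 + 26 = 48
  Event 4 (sale 8): sell min(8,48)=8. stock: 48 - 8 = 40. total_sold = 25
  Event 5 (sale 10): sell min(10,40)=10. stock: 40 - 10 = 30. total_sold = 35
  Event 6 (sale 21): sell min(21,30)=21. stock: 30 - 21 = 9. total_sold = 56
  Event 7 (sale 11): sell min(11,9)=9. stock: 9 - 9 = 0. total_sold = 65
  Event 8 (sale 16): sell min(16,0)=0. stock: 0 - 0 = 0. total_sold = 65
  Event 9 (restock 7): 0 + 7 = 7
  Event 10 (adjust -4): 7 + -4 = 3
  Event 11 (sale 19): sell min(19,3)=3. stock: 3 - 3 = 0. total_sold = 68
Final: stock = 0, total_sold = 68

Answer: 0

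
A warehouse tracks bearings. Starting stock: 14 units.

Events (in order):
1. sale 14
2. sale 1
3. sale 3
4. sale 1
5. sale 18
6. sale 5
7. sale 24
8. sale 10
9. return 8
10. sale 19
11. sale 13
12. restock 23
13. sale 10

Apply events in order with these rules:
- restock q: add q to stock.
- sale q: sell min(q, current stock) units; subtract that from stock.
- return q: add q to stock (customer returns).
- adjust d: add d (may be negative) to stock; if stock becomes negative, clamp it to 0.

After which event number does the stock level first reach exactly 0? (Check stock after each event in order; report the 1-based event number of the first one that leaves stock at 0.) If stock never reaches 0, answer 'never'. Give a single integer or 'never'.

Processing events:
Start: stock = 14
  Event 1 (sale 14): sell min(14,14)=14. stock: 14 - 14 = 0. total_sold = 14
  Event 2 (sale 1): sell min(1,0)=0. stock: 0 - 0 = 0. total_sold = 14
  Event 3 (sale 3): sell min(3,0)=0. stock: 0 - 0 = 0. total_sold = 14
  Event 4 (sale 1): sell min(1,0)=0. stock: 0 - 0 = 0. total_sold = 14
  Event 5 (sale 18): sell min(18,0)=0. stock: 0 - 0 = 0. total_sold = 14
  Event 6 (sale 5): sell min(5,0)=0. stock: 0 - 0 = 0. total_sold = 14
  Event 7 (sale 24): sell min(24,0)=0. stock: 0 - 0 = 0. total_sold = 14
  Event 8 (sale 10): sell min(10,0)=0. stock: 0 - 0 = 0. total_sold = 14
  Event 9 (return 8): 0 + 8 = 8
  Event 10 (sale 19): sell min(19,8)=8. stock: 8 - 8 = 0. total_sold = 22
  Event 11 (sale 13): sell min(13,0)=0. stock: 0 - 0 = 0. total_sold = 22
  Event 12 (restock 23): 0 + 23 = 23
  Event 13 (sale 10): sell min(10,23)=10. stock: 23 - 10 = 13. total_sold = 32
Final: stock = 13, total_sold = 32

First zero at event 1.

Answer: 1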